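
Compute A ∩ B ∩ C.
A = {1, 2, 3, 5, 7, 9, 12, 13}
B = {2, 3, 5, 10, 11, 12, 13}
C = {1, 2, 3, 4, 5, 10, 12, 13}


Set A = {1, 2, 3, 5, 7, 9, 12, 13}
Set B = {2, 3, 5, 10, 11, 12, 13}
Set C = {1, 2, 3, 4, 5, 10, 12, 13}
First, A ∩ B = {2, 3, 5, 12, 13}
Then, (A ∩ B) ∩ C = {2, 3, 5, 12, 13}

{2, 3, 5, 12, 13}


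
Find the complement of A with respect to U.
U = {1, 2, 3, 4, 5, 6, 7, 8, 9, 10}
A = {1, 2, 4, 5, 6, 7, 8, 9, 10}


Universal set U = {1, 2, 3, 4, 5, 6, 7, 8, 9, 10}
Set A = {1, 2, 4, 5, 6, 7, 8, 9, 10}
A' = U \ A = elements in U but not in A
Checking each element of U:
1 (in A, exclude), 2 (in A, exclude), 3 (not in A, include), 4 (in A, exclude), 5 (in A, exclude), 6 (in A, exclude), 7 (in A, exclude), 8 (in A, exclude), 9 (in A, exclude), 10 (in A, exclude)
A' = {3}

{3}


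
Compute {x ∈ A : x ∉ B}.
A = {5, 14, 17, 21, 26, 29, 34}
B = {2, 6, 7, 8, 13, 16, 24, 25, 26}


Set A = {5, 14, 17, 21, 26, 29, 34}
Set B = {2, 6, 7, 8, 13, 16, 24, 25, 26}
Check each element of A against B:
5 ∉ B (include), 14 ∉ B (include), 17 ∉ B (include), 21 ∉ B (include), 26 ∈ B, 29 ∉ B (include), 34 ∉ B (include)
Elements of A not in B: {5, 14, 17, 21, 29, 34}

{5, 14, 17, 21, 29, 34}


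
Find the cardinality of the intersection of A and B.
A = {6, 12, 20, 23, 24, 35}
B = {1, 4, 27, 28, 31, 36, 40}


Set A = {6, 12, 20, 23, 24, 35}
Set B = {1, 4, 27, 28, 31, 36, 40}
A ∩ B = {}
|A ∩ B| = 0

0


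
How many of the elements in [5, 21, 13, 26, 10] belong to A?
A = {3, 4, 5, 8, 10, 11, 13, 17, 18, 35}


Set A = {3, 4, 5, 8, 10, 11, 13, 17, 18, 35}
Candidates: [5, 21, 13, 26, 10]
Check each candidate:
5 ∈ A, 21 ∉ A, 13 ∈ A, 26 ∉ A, 10 ∈ A
Count of candidates in A: 3

3


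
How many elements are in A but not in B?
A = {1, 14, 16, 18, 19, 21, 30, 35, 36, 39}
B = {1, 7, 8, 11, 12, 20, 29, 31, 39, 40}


Set A = {1, 14, 16, 18, 19, 21, 30, 35, 36, 39}
Set B = {1, 7, 8, 11, 12, 20, 29, 31, 39, 40}
A \ B = {14, 16, 18, 19, 21, 30, 35, 36}
|A \ B| = 8

8


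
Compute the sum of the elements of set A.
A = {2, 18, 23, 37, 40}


Set A = {2, 18, 23, 37, 40}
Sum = 2 + 18 + 23 + 37 + 40 = 120

120


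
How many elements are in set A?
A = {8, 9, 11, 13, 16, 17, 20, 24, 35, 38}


Set A = {8, 9, 11, 13, 16, 17, 20, 24, 35, 38}
Listing elements: 8, 9, 11, 13, 16, 17, 20, 24, 35, 38
Counting: 10 elements
|A| = 10

10


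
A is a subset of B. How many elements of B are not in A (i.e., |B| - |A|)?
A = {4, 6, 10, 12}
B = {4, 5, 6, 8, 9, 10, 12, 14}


Set A = {4, 6, 10, 12}, |A| = 4
Set B = {4, 5, 6, 8, 9, 10, 12, 14}, |B| = 8
Since A ⊆ B: B \ A = {5, 8, 9, 14}
|B| - |A| = 8 - 4 = 4

4


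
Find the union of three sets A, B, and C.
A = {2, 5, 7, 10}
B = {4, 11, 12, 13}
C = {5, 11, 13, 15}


Set A = {2, 5, 7, 10}
Set B = {4, 11, 12, 13}
Set C = {5, 11, 13, 15}
First, A ∪ B = {2, 4, 5, 7, 10, 11, 12, 13}
Then, (A ∪ B) ∪ C = {2, 4, 5, 7, 10, 11, 12, 13, 15}

{2, 4, 5, 7, 10, 11, 12, 13, 15}


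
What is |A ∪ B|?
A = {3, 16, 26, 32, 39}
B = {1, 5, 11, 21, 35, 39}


Set A = {3, 16, 26, 32, 39}, |A| = 5
Set B = {1, 5, 11, 21, 35, 39}, |B| = 6
A ∩ B = {39}, |A ∩ B| = 1
|A ∪ B| = |A| + |B| - |A ∩ B| = 5 + 6 - 1 = 10

10


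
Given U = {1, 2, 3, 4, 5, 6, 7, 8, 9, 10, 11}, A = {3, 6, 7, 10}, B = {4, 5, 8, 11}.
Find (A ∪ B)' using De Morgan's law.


U = {1, 2, 3, 4, 5, 6, 7, 8, 9, 10, 11}
A = {3, 6, 7, 10}, B = {4, 5, 8, 11}
A ∪ B = {3, 4, 5, 6, 7, 8, 10, 11}
(A ∪ B)' = U \ (A ∪ B) = {1, 2, 9}
Verification via A' ∩ B': A' = {1, 2, 4, 5, 8, 9, 11}, B' = {1, 2, 3, 6, 7, 9, 10}
A' ∩ B' = {1, 2, 9} ✓

{1, 2, 9}


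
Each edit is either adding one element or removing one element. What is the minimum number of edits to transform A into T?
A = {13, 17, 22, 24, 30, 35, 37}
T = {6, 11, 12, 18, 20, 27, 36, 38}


Set A = {13, 17, 22, 24, 30, 35, 37}
Set T = {6, 11, 12, 18, 20, 27, 36, 38}
Elements to remove from A (in A, not in T): {13, 17, 22, 24, 30, 35, 37} → 7 removals
Elements to add to A (in T, not in A): {6, 11, 12, 18, 20, 27, 36, 38} → 8 additions
Total edits = 7 + 8 = 15

15


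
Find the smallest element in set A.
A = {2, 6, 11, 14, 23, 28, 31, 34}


Set A = {2, 6, 11, 14, 23, 28, 31, 34}
Elements in ascending order: 2, 6, 11, 14, 23, 28, 31, 34
The smallest element is 2.

2


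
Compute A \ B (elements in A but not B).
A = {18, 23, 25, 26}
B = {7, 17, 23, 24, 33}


Set A = {18, 23, 25, 26}
Set B = {7, 17, 23, 24, 33}
A \ B includes elements in A that are not in B.
Check each element of A:
18 (not in B, keep), 23 (in B, remove), 25 (not in B, keep), 26 (not in B, keep)
A \ B = {18, 25, 26}

{18, 25, 26}


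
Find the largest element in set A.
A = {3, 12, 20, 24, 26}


Set A = {3, 12, 20, 24, 26}
Elements in ascending order: 3, 12, 20, 24, 26
The largest element is 26.

26


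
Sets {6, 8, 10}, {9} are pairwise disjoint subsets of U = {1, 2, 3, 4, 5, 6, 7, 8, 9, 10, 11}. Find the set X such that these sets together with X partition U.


U = {1, 2, 3, 4, 5, 6, 7, 8, 9, 10, 11}
Shown blocks: {6, 8, 10}, {9}
A partition's blocks are pairwise disjoint and cover U, so the missing block = U \ (union of shown blocks).
Union of shown blocks: {6, 8, 9, 10}
Missing block = U \ (union) = {1, 2, 3, 4, 5, 7, 11}

{1, 2, 3, 4, 5, 7, 11}


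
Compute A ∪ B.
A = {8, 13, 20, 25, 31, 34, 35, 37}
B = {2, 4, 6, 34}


Set A = {8, 13, 20, 25, 31, 34, 35, 37}
Set B = {2, 4, 6, 34}
A ∪ B includes all elements in either set.
Elements from A: {8, 13, 20, 25, 31, 34, 35, 37}
Elements from B not already included: {2, 4, 6}
A ∪ B = {2, 4, 6, 8, 13, 20, 25, 31, 34, 35, 37}

{2, 4, 6, 8, 13, 20, 25, 31, 34, 35, 37}


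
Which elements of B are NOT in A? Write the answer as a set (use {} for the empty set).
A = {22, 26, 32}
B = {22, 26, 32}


Set A = {22, 26, 32}
Set B = {22, 26, 32}
Check each element of B against A:
22 ∈ A, 26 ∈ A, 32 ∈ A
Elements of B not in A: {}

{}


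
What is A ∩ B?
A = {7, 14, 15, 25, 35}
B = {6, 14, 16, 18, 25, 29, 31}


Set A = {7, 14, 15, 25, 35}
Set B = {6, 14, 16, 18, 25, 29, 31}
A ∩ B includes only elements in both sets.
Check each element of A against B:
7 ✗, 14 ✓, 15 ✗, 25 ✓, 35 ✗
A ∩ B = {14, 25}

{14, 25}


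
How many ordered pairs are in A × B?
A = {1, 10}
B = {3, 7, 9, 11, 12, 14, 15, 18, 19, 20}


Set A = {1, 10} has 2 elements.
Set B = {3, 7, 9, 11, 12, 14, 15, 18, 19, 20} has 10 elements.
|A × B| = |A| × |B| = 2 × 10 = 20

20


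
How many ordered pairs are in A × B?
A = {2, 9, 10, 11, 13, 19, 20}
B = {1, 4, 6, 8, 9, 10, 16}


Set A = {2, 9, 10, 11, 13, 19, 20} has 7 elements.
Set B = {1, 4, 6, 8, 9, 10, 16} has 7 elements.
|A × B| = |A| × |B| = 7 × 7 = 49

49


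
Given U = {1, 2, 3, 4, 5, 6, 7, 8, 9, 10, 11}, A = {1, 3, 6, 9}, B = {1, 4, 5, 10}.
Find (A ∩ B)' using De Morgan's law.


U = {1, 2, 3, 4, 5, 6, 7, 8, 9, 10, 11}
A = {1, 3, 6, 9}, B = {1, 4, 5, 10}
A ∩ B = {1}
(A ∩ B)' = U \ (A ∩ B) = {2, 3, 4, 5, 6, 7, 8, 9, 10, 11}
Verification via A' ∪ B': A' = {2, 4, 5, 7, 8, 10, 11}, B' = {2, 3, 6, 7, 8, 9, 11}
A' ∪ B' = {2, 3, 4, 5, 6, 7, 8, 9, 10, 11} ✓

{2, 3, 4, 5, 6, 7, 8, 9, 10, 11}


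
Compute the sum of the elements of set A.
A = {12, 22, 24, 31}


Set A = {12, 22, 24, 31}
Sum = 12 + 22 + 24 + 31 = 89

89


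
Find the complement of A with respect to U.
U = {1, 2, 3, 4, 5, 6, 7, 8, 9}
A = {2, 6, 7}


Universal set U = {1, 2, 3, 4, 5, 6, 7, 8, 9}
Set A = {2, 6, 7}
A' = U \ A = elements in U but not in A
Checking each element of U:
1 (not in A, include), 2 (in A, exclude), 3 (not in A, include), 4 (not in A, include), 5 (not in A, include), 6 (in A, exclude), 7 (in A, exclude), 8 (not in A, include), 9 (not in A, include)
A' = {1, 3, 4, 5, 8, 9}

{1, 3, 4, 5, 8, 9}


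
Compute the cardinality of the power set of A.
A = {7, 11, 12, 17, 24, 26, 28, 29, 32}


Set A = {7, 11, 12, 17, 24, 26, 28, 29, 32}
|A| = 9
The power set P(A) contains all subsets of A.
|P(A)| = 2^|A| = 2^9 = 512

512


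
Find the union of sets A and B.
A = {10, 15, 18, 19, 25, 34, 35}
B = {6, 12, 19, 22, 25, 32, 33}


Set A = {10, 15, 18, 19, 25, 34, 35}
Set B = {6, 12, 19, 22, 25, 32, 33}
A ∪ B includes all elements in either set.
Elements from A: {10, 15, 18, 19, 25, 34, 35}
Elements from B not already included: {6, 12, 22, 32, 33}
A ∪ B = {6, 10, 12, 15, 18, 19, 22, 25, 32, 33, 34, 35}

{6, 10, 12, 15, 18, 19, 22, 25, 32, 33, 34, 35}


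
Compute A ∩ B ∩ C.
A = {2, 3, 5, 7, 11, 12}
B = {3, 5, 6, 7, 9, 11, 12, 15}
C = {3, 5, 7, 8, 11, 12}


Set A = {2, 3, 5, 7, 11, 12}
Set B = {3, 5, 6, 7, 9, 11, 12, 15}
Set C = {3, 5, 7, 8, 11, 12}
First, A ∩ B = {3, 5, 7, 11, 12}
Then, (A ∩ B) ∩ C = {3, 5, 7, 11, 12}

{3, 5, 7, 11, 12}


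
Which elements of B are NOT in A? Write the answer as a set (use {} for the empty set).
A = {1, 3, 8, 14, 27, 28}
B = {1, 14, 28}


Set A = {1, 3, 8, 14, 27, 28}
Set B = {1, 14, 28}
Check each element of B against A:
1 ∈ A, 14 ∈ A, 28 ∈ A
Elements of B not in A: {}

{}


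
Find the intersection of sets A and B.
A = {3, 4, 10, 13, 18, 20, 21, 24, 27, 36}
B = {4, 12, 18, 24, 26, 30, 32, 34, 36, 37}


Set A = {3, 4, 10, 13, 18, 20, 21, 24, 27, 36}
Set B = {4, 12, 18, 24, 26, 30, 32, 34, 36, 37}
A ∩ B includes only elements in both sets.
Check each element of A against B:
3 ✗, 4 ✓, 10 ✗, 13 ✗, 18 ✓, 20 ✗, 21 ✗, 24 ✓, 27 ✗, 36 ✓
A ∩ B = {4, 18, 24, 36}

{4, 18, 24, 36}


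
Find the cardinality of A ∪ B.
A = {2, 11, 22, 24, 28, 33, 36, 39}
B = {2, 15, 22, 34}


Set A = {2, 11, 22, 24, 28, 33, 36, 39}, |A| = 8
Set B = {2, 15, 22, 34}, |B| = 4
A ∩ B = {2, 22}, |A ∩ B| = 2
|A ∪ B| = |A| + |B| - |A ∩ B| = 8 + 4 - 2 = 10

10


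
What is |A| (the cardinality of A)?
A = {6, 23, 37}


Set A = {6, 23, 37}
Listing elements: 6, 23, 37
Counting: 3 elements
|A| = 3

3


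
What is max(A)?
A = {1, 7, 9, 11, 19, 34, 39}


Set A = {1, 7, 9, 11, 19, 34, 39}
Elements in ascending order: 1, 7, 9, 11, 19, 34, 39
The largest element is 39.

39


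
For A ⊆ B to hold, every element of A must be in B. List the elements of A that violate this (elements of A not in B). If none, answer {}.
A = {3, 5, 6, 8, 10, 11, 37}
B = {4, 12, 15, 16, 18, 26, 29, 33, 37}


Set A = {3, 5, 6, 8, 10, 11, 37}
Set B = {4, 12, 15, 16, 18, 26, 29, 33, 37}
Check each element of A against B:
3 ∉ B (include), 5 ∉ B (include), 6 ∉ B (include), 8 ∉ B (include), 10 ∉ B (include), 11 ∉ B (include), 37 ∈ B
Elements of A not in B: {3, 5, 6, 8, 10, 11}

{3, 5, 6, 8, 10, 11}


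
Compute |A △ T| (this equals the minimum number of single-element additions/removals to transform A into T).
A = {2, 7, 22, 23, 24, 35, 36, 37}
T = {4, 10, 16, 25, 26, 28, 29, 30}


Set A = {2, 7, 22, 23, 24, 35, 36, 37}
Set T = {4, 10, 16, 25, 26, 28, 29, 30}
Elements to remove from A (in A, not in T): {2, 7, 22, 23, 24, 35, 36, 37} → 8 removals
Elements to add to A (in T, not in A): {4, 10, 16, 25, 26, 28, 29, 30} → 8 additions
Total edits = 8 + 8 = 16

16


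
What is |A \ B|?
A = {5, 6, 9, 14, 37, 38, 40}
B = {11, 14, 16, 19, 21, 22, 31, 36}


Set A = {5, 6, 9, 14, 37, 38, 40}
Set B = {11, 14, 16, 19, 21, 22, 31, 36}
A \ B = {5, 6, 9, 37, 38, 40}
|A \ B| = 6

6


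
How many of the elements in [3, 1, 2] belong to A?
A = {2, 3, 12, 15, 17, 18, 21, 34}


Set A = {2, 3, 12, 15, 17, 18, 21, 34}
Candidates: [3, 1, 2]
Check each candidate:
3 ∈ A, 1 ∉ A, 2 ∈ A
Count of candidates in A: 2

2


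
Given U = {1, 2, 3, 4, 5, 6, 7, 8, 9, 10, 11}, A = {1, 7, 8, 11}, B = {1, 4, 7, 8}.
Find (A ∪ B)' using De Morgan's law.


U = {1, 2, 3, 4, 5, 6, 7, 8, 9, 10, 11}
A = {1, 7, 8, 11}, B = {1, 4, 7, 8}
A ∪ B = {1, 4, 7, 8, 11}
(A ∪ B)' = U \ (A ∪ B) = {2, 3, 5, 6, 9, 10}
Verification via A' ∩ B': A' = {2, 3, 4, 5, 6, 9, 10}, B' = {2, 3, 5, 6, 9, 10, 11}
A' ∩ B' = {2, 3, 5, 6, 9, 10} ✓

{2, 3, 5, 6, 9, 10}


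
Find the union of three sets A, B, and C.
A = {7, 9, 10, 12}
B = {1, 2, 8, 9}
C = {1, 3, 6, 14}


Set A = {7, 9, 10, 12}
Set B = {1, 2, 8, 9}
Set C = {1, 3, 6, 14}
First, A ∪ B = {1, 2, 7, 8, 9, 10, 12}
Then, (A ∪ B) ∪ C = {1, 2, 3, 6, 7, 8, 9, 10, 12, 14}

{1, 2, 3, 6, 7, 8, 9, 10, 12, 14}


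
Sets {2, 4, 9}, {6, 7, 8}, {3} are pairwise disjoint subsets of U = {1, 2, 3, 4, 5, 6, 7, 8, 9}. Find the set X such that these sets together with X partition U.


U = {1, 2, 3, 4, 5, 6, 7, 8, 9}
Shown blocks: {2, 4, 9}, {6, 7, 8}, {3}
A partition's blocks are pairwise disjoint and cover U, so the missing block = U \ (union of shown blocks).
Union of shown blocks: {2, 3, 4, 6, 7, 8, 9}
Missing block = U \ (union) = {1, 5}

{1, 5}


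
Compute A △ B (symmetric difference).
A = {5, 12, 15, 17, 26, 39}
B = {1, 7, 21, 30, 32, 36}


Set A = {5, 12, 15, 17, 26, 39}
Set B = {1, 7, 21, 30, 32, 36}
A △ B = (A \ B) ∪ (B \ A)
Elements in A but not B: {5, 12, 15, 17, 26, 39}
Elements in B but not A: {1, 7, 21, 30, 32, 36}
A △ B = {1, 5, 7, 12, 15, 17, 21, 26, 30, 32, 36, 39}

{1, 5, 7, 12, 15, 17, 21, 26, 30, 32, 36, 39}


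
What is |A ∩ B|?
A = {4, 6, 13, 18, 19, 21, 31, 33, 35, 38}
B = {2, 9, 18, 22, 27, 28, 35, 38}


Set A = {4, 6, 13, 18, 19, 21, 31, 33, 35, 38}
Set B = {2, 9, 18, 22, 27, 28, 35, 38}
A ∩ B = {18, 35, 38}
|A ∩ B| = 3

3


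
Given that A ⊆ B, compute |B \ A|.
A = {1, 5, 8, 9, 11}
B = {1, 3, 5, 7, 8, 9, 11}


Set A = {1, 5, 8, 9, 11}, |A| = 5
Set B = {1, 3, 5, 7, 8, 9, 11}, |B| = 7
Since A ⊆ B: B \ A = {3, 7}
|B| - |A| = 7 - 5 = 2

2


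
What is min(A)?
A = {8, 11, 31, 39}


Set A = {8, 11, 31, 39}
Elements in ascending order: 8, 11, 31, 39
The smallest element is 8.

8


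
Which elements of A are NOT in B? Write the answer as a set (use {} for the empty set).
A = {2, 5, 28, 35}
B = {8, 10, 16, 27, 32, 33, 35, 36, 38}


Set A = {2, 5, 28, 35}
Set B = {8, 10, 16, 27, 32, 33, 35, 36, 38}
Check each element of A against B:
2 ∉ B (include), 5 ∉ B (include), 28 ∉ B (include), 35 ∈ B
Elements of A not in B: {2, 5, 28}

{2, 5, 28}


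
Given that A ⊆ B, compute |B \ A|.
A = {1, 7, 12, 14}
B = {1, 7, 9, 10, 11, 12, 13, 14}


Set A = {1, 7, 12, 14}, |A| = 4
Set B = {1, 7, 9, 10, 11, 12, 13, 14}, |B| = 8
Since A ⊆ B: B \ A = {9, 10, 11, 13}
|B| - |A| = 8 - 4 = 4

4


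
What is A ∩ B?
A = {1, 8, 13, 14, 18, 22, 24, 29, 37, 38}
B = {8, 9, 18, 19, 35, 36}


Set A = {1, 8, 13, 14, 18, 22, 24, 29, 37, 38}
Set B = {8, 9, 18, 19, 35, 36}
A ∩ B includes only elements in both sets.
Check each element of A against B:
1 ✗, 8 ✓, 13 ✗, 14 ✗, 18 ✓, 22 ✗, 24 ✗, 29 ✗, 37 ✗, 38 ✗
A ∩ B = {8, 18}

{8, 18}


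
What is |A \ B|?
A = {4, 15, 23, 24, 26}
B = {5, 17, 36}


Set A = {4, 15, 23, 24, 26}
Set B = {5, 17, 36}
A \ B = {4, 15, 23, 24, 26}
|A \ B| = 5

5


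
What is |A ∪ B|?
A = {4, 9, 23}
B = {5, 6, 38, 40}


Set A = {4, 9, 23}, |A| = 3
Set B = {5, 6, 38, 40}, |B| = 4
A ∩ B = {}, |A ∩ B| = 0
|A ∪ B| = |A| + |B| - |A ∩ B| = 3 + 4 - 0 = 7

7


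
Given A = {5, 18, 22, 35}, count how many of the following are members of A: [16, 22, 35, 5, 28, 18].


Set A = {5, 18, 22, 35}
Candidates: [16, 22, 35, 5, 28, 18]
Check each candidate:
16 ∉ A, 22 ∈ A, 35 ∈ A, 5 ∈ A, 28 ∉ A, 18 ∈ A
Count of candidates in A: 4

4


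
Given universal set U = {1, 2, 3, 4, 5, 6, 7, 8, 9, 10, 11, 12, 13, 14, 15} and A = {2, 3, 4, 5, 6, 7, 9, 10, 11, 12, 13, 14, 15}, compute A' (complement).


Universal set U = {1, 2, 3, 4, 5, 6, 7, 8, 9, 10, 11, 12, 13, 14, 15}
Set A = {2, 3, 4, 5, 6, 7, 9, 10, 11, 12, 13, 14, 15}
A' = U \ A = elements in U but not in A
Checking each element of U:
1 (not in A, include), 2 (in A, exclude), 3 (in A, exclude), 4 (in A, exclude), 5 (in A, exclude), 6 (in A, exclude), 7 (in A, exclude), 8 (not in A, include), 9 (in A, exclude), 10 (in A, exclude), 11 (in A, exclude), 12 (in A, exclude), 13 (in A, exclude), 14 (in A, exclude), 15 (in A, exclude)
A' = {1, 8}

{1, 8}


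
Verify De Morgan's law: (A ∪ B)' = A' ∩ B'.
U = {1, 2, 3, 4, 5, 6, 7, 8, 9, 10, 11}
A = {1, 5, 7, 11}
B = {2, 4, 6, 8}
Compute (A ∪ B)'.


U = {1, 2, 3, 4, 5, 6, 7, 8, 9, 10, 11}
A = {1, 5, 7, 11}, B = {2, 4, 6, 8}
A ∪ B = {1, 2, 4, 5, 6, 7, 8, 11}
(A ∪ B)' = U \ (A ∪ B) = {3, 9, 10}
Verification via A' ∩ B': A' = {2, 3, 4, 6, 8, 9, 10}, B' = {1, 3, 5, 7, 9, 10, 11}
A' ∩ B' = {3, 9, 10} ✓

{3, 9, 10}


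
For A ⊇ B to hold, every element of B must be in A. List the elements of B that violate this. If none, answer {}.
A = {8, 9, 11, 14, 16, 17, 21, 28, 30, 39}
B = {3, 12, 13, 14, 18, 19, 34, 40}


Set A = {8, 9, 11, 14, 16, 17, 21, 28, 30, 39}
Set B = {3, 12, 13, 14, 18, 19, 34, 40}
Check each element of B against A:
3 ∉ A (include), 12 ∉ A (include), 13 ∉ A (include), 14 ∈ A, 18 ∉ A (include), 19 ∉ A (include), 34 ∉ A (include), 40 ∉ A (include)
Elements of B not in A: {3, 12, 13, 18, 19, 34, 40}

{3, 12, 13, 18, 19, 34, 40}


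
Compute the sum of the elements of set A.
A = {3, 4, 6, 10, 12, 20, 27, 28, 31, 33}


Set A = {3, 4, 6, 10, 12, 20, 27, 28, 31, 33}
Sum = 3 + 4 + 6 + 10 + 12 + 20 + 27 + 28 + 31 + 33 = 174

174


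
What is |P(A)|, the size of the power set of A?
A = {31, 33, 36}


Set A = {31, 33, 36}
|A| = 3
The power set P(A) contains all subsets of A.
|P(A)| = 2^|A| = 2^3 = 8

8


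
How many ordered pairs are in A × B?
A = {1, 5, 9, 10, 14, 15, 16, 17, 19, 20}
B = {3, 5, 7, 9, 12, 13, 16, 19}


Set A = {1, 5, 9, 10, 14, 15, 16, 17, 19, 20} has 10 elements.
Set B = {3, 5, 7, 9, 12, 13, 16, 19} has 8 elements.
|A × B| = |A| × |B| = 10 × 8 = 80

80


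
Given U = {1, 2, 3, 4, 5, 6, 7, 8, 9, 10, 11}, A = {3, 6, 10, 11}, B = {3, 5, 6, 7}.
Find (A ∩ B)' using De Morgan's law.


U = {1, 2, 3, 4, 5, 6, 7, 8, 9, 10, 11}
A = {3, 6, 10, 11}, B = {3, 5, 6, 7}
A ∩ B = {3, 6}
(A ∩ B)' = U \ (A ∩ B) = {1, 2, 4, 5, 7, 8, 9, 10, 11}
Verification via A' ∪ B': A' = {1, 2, 4, 5, 7, 8, 9}, B' = {1, 2, 4, 8, 9, 10, 11}
A' ∪ B' = {1, 2, 4, 5, 7, 8, 9, 10, 11} ✓

{1, 2, 4, 5, 7, 8, 9, 10, 11}


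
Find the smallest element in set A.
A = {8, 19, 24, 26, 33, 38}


Set A = {8, 19, 24, 26, 33, 38}
Elements in ascending order: 8, 19, 24, 26, 33, 38
The smallest element is 8.

8


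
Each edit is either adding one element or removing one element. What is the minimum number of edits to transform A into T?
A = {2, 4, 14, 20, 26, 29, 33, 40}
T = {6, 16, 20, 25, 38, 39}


Set A = {2, 4, 14, 20, 26, 29, 33, 40}
Set T = {6, 16, 20, 25, 38, 39}
Elements to remove from A (in A, not in T): {2, 4, 14, 26, 29, 33, 40} → 7 removals
Elements to add to A (in T, not in A): {6, 16, 25, 38, 39} → 5 additions
Total edits = 7 + 5 = 12

12


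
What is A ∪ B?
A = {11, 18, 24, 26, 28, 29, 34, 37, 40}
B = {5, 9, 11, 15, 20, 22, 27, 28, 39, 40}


Set A = {11, 18, 24, 26, 28, 29, 34, 37, 40}
Set B = {5, 9, 11, 15, 20, 22, 27, 28, 39, 40}
A ∪ B includes all elements in either set.
Elements from A: {11, 18, 24, 26, 28, 29, 34, 37, 40}
Elements from B not already included: {5, 9, 15, 20, 22, 27, 39}
A ∪ B = {5, 9, 11, 15, 18, 20, 22, 24, 26, 27, 28, 29, 34, 37, 39, 40}

{5, 9, 11, 15, 18, 20, 22, 24, 26, 27, 28, 29, 34, 37, 39, 40}


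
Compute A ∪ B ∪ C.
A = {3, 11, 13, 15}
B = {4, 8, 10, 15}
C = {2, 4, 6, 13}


Set A = {3, 11, 13, 15}
Set B = {4, 8, 10, 15}
Set C = {2, 4, 6, 13}
First, A ∪ B = {3, 4, 8, 10, 11, 13, 15}
Then, (A ∪ B) ∪ C = {2, 3, 4, 6, 8, 10, 11, 13, 15}

{2, 3, 4, 6, 8, 10, 11, 13, 15}


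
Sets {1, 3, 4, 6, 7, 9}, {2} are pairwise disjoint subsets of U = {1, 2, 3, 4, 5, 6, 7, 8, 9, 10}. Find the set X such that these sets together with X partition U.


U = {1, 2, 3, 4, 5, 6, 7, 8, 9, 10}
Shown blocks: {1, 3, 4, 6, 7, 9}, {2}
A partition's blocks are pairwise disjoint and cover U, so the missing block = U \ (union of shown blocks).
Union of shown blocks: {1, 2, 3, 4, 6, 7, 9}
Missing block = U \ (union) = {5, 8, 10}

{5, 8, 10}


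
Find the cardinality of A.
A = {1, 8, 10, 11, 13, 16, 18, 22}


Set A = {1, 8, 10, 11, 13, 16, 18, 22}
Listing elements: 1, 8, 10, 11, 13, 16, 18, 22
Counting: 8 elements
|A| = 8

8


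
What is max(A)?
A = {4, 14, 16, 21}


Set A = {4, 14, 16, 21}
Elements in ascending order: 4, 14, 16, 21
The largest element is 21.

21


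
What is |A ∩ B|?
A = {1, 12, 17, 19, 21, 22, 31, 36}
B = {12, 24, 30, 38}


Set A = {1, 12, 17, 19, 21, 22, 31, 36}
Set B = {12, 24, 30, 38}
A ∩ B = {12}
|A ∩ B| = 1

1


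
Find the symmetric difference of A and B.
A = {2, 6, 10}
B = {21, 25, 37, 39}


Set A = {2, 6, 10}
Set B = {21, 25, 37, 39}
A △ B = (A \ B) ∪ (B \ A)
Elements in A but not B: {2, 6, 10}
Elements in B but not A: {21, 25, 37, 39}
A △ B = {2, 6, 10, 21, 25, 37, 39}

{2, 6, 10, 21, 25, 37, 39}


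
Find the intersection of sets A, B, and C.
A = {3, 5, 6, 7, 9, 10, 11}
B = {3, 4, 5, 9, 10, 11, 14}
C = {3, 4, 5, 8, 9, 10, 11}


Set A = {3, 5, 6, 7, 9, 10, 11}
Set B = {3, 4, 5, 9, 10, 11, 14}
Set C = {3, 4, 5, 8, 9, 10, 11}
First, A ∩ B = {3, 5, 9, 10, 11}
Then, (A ∩ B) ∩ C = {3, 5, 9, 10, 11}

{3, 5, 9, 10, 11}


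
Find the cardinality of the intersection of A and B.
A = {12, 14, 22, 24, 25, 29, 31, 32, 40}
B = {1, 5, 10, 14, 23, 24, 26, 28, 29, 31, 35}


Set A = {12, 14, 22, 24, 25, 29, 31, 32, 40}
Set B = {1, 5, 10, 14, 23, 24, 26, 28, 29, 31, 35}
A ∩ B = {14, 24, 29, 31}
|A ∩ B| = 4

4


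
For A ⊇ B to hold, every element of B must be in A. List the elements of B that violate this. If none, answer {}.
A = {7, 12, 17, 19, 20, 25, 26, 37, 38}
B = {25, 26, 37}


Set A = {7, 12, 17, 19, 20, 25, 26, 37, 38}
Set B = {25, 26, 37}
Check each element of B against A:
25 ∈ A, 26 ∈ A, 37 ∈ A
Elements of B not in A: {}

{}


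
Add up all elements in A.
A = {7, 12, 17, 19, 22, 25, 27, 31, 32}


Set A = {7, 12, 17, 19, 22, 25, 27, 31, 32}
Sum = 7 + 12 + 17 + 19 + 22 + 25 + 27 + 31 + 32 = 192

192


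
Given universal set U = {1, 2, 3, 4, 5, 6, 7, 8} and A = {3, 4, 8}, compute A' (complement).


Universal set U = {1, 2, 3, 4, 5, 6, 7, 8}
Set A = {3, 4, 8}
A' = U \ A = elements in U but not in A
Checking each element of U:
1 (not in A, include), 2 (not in A, include), 3 (in A, exclude), 4 (in A, exclude), 5 (not in A, include), 6 (not in A, include), 7 (not in A, include), 8 (in A, exclude)
A' = {1, 2, 5, 6, 7}

{1, 2, 5, 6, 7}


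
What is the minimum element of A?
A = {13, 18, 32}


Set A = {13, 18, 32}
Elements in ascending order: 13, 18, 32
The smallest element is 13.

13


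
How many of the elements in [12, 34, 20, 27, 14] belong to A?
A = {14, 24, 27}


Set A = {14, 24, 27}
Candidates: [12, 34, 20, 27, 14]
Check each candidate:
12 ∉ A, 34 ∉ A, 20 ∉ A, 27 ∈ A, 14 ∈ A
Count of candidates in A: 2

2


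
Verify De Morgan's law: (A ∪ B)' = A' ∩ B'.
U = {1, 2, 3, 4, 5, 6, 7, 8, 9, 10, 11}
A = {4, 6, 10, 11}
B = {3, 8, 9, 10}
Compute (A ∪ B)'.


U = {1, 2, 3, 4, 5, 6, 7, 8, 9, 10, 11}
A = {4, 6, 10, 11}, B = {3, 8, 9, 10}
A ∪ B = {3, 4, 6, 8, 9, 10, 11}
(A ∪ B)' = U \ (A ∪ B) = {1, 2, 5, 7}
Verification via A' ∩ B': A' = {1, 2, 3, 5, 7, 8, 9}, B' = {1, 2, 4, 5, 6, 7, 11}
A' ∩ B' = {1, 2, 5, 7} ✓

{1, 2, 5, 7}


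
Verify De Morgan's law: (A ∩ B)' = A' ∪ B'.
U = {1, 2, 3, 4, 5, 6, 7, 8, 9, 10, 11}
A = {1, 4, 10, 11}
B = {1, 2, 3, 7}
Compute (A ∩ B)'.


U = {1, 2, 3, 4, 5, 6, 7, 8, 9, 10, 11}
A = {1, 4, 10, 11}, B = {1, 2, 3, 7}
A ∩ B = {1}
(A ∩ B)' = U \ (A ∩ B) = {2, 3, 4, 5, 6, 7, 8, 9, 10, 11}
Verification via A' ∪ B': A' = {2, 3, 5, 6, 7, 8, 9}, B' = {4, 5, 6, 8, 9, 10, 11}
A' ∪ B' = {2, 3, 4, 5, 6, 7, 8, 9, 10, 11} ✓

{2, 3, 4, 5, 6, 7, 8, 9, 10, 11}


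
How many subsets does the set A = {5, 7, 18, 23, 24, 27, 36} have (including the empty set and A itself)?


Set A = {5, 7, 18, 23, 24, 27, 36}
|A| = 7
The power set P(A) contains all subsets of A.
|P(A)| = 2^|A| = 2^7 = 128

128


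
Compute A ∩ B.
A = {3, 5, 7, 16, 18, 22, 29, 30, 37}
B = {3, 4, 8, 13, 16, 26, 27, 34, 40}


Set A = {3, 5, 7, 16, 18, 22, 29, 30, 37}
Set B = {3, 4, 8, 13, 16, 26, 27, 34, 40}
A ∩ B includes only elements in both sets.
Check each element of A against B:
3 ✓, 5 ✗, 7 ✗, 16 ✓, 18 ✗, 22 ✗, 29 ✗, 30 ✗, 37 ✗
A ∩ B = {3, 16}

{3, 16}


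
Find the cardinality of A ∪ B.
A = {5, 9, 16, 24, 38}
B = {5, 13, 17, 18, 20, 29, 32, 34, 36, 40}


Set A = {5, 9, 16, 24, 38}, |A| = 5
Set B = {5, 13, 17, 18, 20, 29, 32, 34, 36, 40}, |B| = 10
A ∩ B = {5}, |A ∩ B| = 1
|A ∪ B| = |A| + |B| - |A ∩ B| = 5 + 10 - 1 = 14

14


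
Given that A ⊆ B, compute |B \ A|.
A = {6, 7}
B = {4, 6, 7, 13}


Set A = {6, 7}, |A| = 2
Set B = {4, 6, 7, 13}, |B| = 4
Since A ⊆ B: B \ A = {4, 13}
|B| - |A| = 4 - 2 = 2

2


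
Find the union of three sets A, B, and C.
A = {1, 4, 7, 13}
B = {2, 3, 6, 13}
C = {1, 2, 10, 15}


Set A = {1, 4, 7, 13}
Set B = {2, 3, 6, 13}
Set C = {1, 2, 10, 15}
First, A ∪ B = {1, 2, 3, 4, 6, 7, 13}
Then, (A ∪ B) ∪ C = {1, 2, 3, 4, 6, 7, 10, 13, 15}

{1, 2, 3, 4, 6, 7, 10, 13, 15}


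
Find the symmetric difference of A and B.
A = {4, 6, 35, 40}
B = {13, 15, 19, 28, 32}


Set A = {4, 6, 35, 40}
Set B = {13, 15, 19, 28, 32}
A △ B = (A \ B) ∪ (B \ A)
Elements in A but not B: {4, 6, 35, 40}
Elements in B but not A: {13, 15, 19, 28, 32}
A △ B = {4, 6, 13, 15, 19, 28, 32, 35, 40}

{4, 6, 13, 15, 19, 28, 32, 35, 40}


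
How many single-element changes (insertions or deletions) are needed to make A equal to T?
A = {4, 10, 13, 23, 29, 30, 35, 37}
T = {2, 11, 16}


Set A = {4, 10, 13, 23, 29, 30, 35, 37}
Set T = {2, 11, 16}
Elements to remove from A (in A, not in T): {4, 10, 13, 23, 29, 30, 35, 37} → 8 removals
Elements to add to A (in T, not in A): {2, 11, 16} → 3 additions
Total edits = 8 + 3 = 11

11


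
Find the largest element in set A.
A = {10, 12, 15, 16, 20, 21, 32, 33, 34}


Set A = {10, 12, 15, 16, 20, 21, 32, 33, 34}
Elements in ascending order: 10, 12, 15, 16, 20, 21, 32, 33, 34
The largest element is 34.

34


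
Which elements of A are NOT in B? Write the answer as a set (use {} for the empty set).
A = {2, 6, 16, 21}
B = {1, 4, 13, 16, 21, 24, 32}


Set A = {2, 6, 16, 21}
Set B = {1, 4, 13, 16, 21, 24, 32}
Check each element of A against B:
2 ∉ B (include), 6 ∉ B (include), 16 ∈ B, 21 ∈ B
Elements of A not in B: {2, 6}

{2, 6}


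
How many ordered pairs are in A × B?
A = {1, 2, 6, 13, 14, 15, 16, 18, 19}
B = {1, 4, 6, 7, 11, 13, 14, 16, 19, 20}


Set A = {1, 2, 6, 13, 14, 15, 16, 18, 19} has 9 elements.
Set B = {1, 4, 6, 7, 11, 13, 14, 16, 19, 20} has 10 elements.
|A × B| = |A| × |B| = 9 × 10 = 90

90


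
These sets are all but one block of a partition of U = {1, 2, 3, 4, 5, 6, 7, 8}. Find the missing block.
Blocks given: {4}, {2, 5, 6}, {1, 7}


U = {1, 2, 3, 4, 5, 6, 7, 8}
Shown blocks: {4}, {2, 5, 6}, {1, 7}
A partition's blocks are pairwise disjoint and cover U, so the missing block = U \ (union of shown blocks).
Union of shown blocks: {1, 2, 4, 5, 6, 7}
Missing block = U \ (union) = {3, 8}

{3, 8}


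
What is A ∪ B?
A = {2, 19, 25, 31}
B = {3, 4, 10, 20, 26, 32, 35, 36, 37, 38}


Set A = {2, 19, 25, 31}
Set B = {3, 4, 10, 20, 26, 32, 35, 36, 37, 38}
A ∪ B includes all elements in either set.
Elements from A: {2, 19, 25, 31}
Elements from B not already included: {3, 4, 10, 20, 26, 32, 35, 36, 37, 38}
A ∪ B = {2, 3, 4, 10, 19, 20, 25, 26, 31, 32, 35, 36, 37, 38}

{2, 3, 4, 10, 19, 20, 25, 26, 31, 32, 35, 36, 37, 38}


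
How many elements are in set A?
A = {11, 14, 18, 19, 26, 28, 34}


Set A = {11, 14, 18, 19, 26, 28, 34}
Listing elements: 11, 14, 18, 19, 26, 28, 34
Counting: 7 elements
|A| = 7

7


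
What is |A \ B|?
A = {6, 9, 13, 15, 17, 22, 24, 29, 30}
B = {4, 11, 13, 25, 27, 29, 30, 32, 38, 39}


Set A = {6, 9, 13, 15, 17, 22, 24, 29, 30}
Set B = {4, 11, 13, 25, 27, 29, 30, 32, 38, 39}
A \ B = {6, 9, 15, 17, 22, 24}
|A \ B| = 6

6


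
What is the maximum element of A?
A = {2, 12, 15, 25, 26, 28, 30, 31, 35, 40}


Set A = {2, 12, 15, 25, 26, 28, 30, 31, 35, 40}
Elements in ascending order: 2, 12, 15, 25, 26, 28, 30, 31, 35, 40
The largest element is 40.

40


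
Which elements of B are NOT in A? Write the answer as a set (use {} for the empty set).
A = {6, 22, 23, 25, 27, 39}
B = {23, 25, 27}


Set A = {6, 22, 23, 25, 27, 39}
Set B = {23, 25, 27}
Check each element of B against A:
23 ∈ A, 25 ∈ A, 27 ∈ A
Elements of B not in A: {}

{}


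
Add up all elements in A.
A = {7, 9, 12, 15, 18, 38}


Set A = {7, 9, 12, 15, 18, 38}
Sum = 7 + 9 + 12 + 15 + 18 + 38 = 99

99


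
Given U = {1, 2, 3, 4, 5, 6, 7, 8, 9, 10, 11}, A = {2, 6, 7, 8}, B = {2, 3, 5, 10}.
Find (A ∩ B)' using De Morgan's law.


U = {1, 2, 3, 4, 5, 6, 7, 8, 9, 10, 11}
A = {2, 6, 7, 8}, B = {2, 3, 5, 10}
A ∩ B = {2}
(A ∩ B)' = U \ (A ∩ B) = {1, 3, 4, 5, 6, 7, 8, 9, 10, 11}
Verification via A' ∪ B': A' = {1, 3, 4, 5, 9, 10, 11}, B' = {1, 4, 6, 7, 8, 9, 11}
A' ∪ B' = {1, 3, 4, 5, 6, 7, 8, 9, 10, 11} ✓

{1, 3, 4, 5, 6, 7, 8, 9, 10, 11}


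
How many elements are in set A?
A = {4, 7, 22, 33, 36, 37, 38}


Set A = {4, 7, 22, 33, 36, 37, 38}
Listing elements: 4, 7, 22, 33, 36, 37, 38
Counting: 7 elements
|A| = 7

7


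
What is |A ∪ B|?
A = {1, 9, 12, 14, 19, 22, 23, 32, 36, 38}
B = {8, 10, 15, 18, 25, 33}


Set A = {1, 9, 12, 14, 19, 22, 23, 32, 36, 38}, |A| = 10
Set B = {8, 10, 15, 18, 25, 33}, |B| = 6
A ∩ B = {}, |A ∩ B| = 0
|A ∪ B| = |A| + |B| - |A ∩ B| = 10 + 6 - 0 = 16

16


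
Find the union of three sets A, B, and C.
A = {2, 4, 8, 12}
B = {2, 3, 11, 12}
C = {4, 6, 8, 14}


Set A = {2, 4, 8, 12}
Set B = {2, 3, 11, 12}
Set C = {4, 6, 8, 14}
First, A ∪ B = {2, 3, 4, 8, 11, 12}
Then, (A ∪ B) ∪ C = {2, 3, 4, 6, 8, 11, 12, 14}

{2, 3, 4, 6, 8, 11, 12, 14}


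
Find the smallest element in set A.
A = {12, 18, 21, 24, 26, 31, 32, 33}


Set A = {12, 18, 21, 24, 26, 31, 32, 33}
Elements in ascending order: 12, 18, 21, 24, 26, 31, 32, 33
The smallest element is 12.

12


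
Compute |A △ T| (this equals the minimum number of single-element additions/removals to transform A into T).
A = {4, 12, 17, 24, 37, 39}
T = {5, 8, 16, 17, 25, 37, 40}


Set A = {4, 12, 17, 24, 37, 39}
Set T = {5, 8, 16, 17, 25, 37, 40}
Elements to remove from A (in A, not in T): {4, 12, 24, 39} → 4 removals
Elements to add to A (in T, not in A): {5, 8, 16, 25, 40} → 5 additions
Total edits = 4 + 5 = 9

9


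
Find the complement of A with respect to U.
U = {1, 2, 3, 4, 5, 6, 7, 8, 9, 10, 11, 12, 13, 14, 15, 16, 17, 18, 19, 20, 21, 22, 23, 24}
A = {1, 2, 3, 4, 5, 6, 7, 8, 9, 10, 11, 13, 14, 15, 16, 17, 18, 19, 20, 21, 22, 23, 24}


Universal set U = {1, 2, 3, 4, 5, 6, 7, 8, 9, 10, 11, 12, 13, 14, 15, 16, 17, 18, 19, 20, 21, 22, 23, 24}
Set A = {1, 2, 3, 4, 5, 6, 7, 8, 9, 10, 11, 13, 14, 15, 16, 17, 18, 19, 20, 21, 22, 23, 24}
A' = U \ A = elements in U but not in A
Checking each element of U:
1 (in A, exclude), 2 (in A, exclude), 3 (in A, exclude), 4 (in A, exclude), 5 (in A, exclude), 6 (in A, exclude), 7 (in A, exclude), 8 (in A, exclude), 9 (in A, exclude), 10 (in A, exclude), 11 (in A, exclude), 12 (not in A, include), 13 (in A, exclude), 14 (in A, exclude), 15 (in A, exclude), 16 (in A, exclude), 17 (in A, exclude), 18 (in A, exclude), 19 (in A, exclude), 20 (in A, exclude), 21 (in A, exclude), 22 (in A, exclude), 23 (in A, exclude), 24 (in A, exclude)
A' = {12}

{12}


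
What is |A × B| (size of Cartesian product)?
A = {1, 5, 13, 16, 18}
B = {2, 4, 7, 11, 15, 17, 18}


Set A = {1, 5, 13, 16, 18} has 5 elements.
Set B = {2, 4, 7, 11, 15, 17, 18} has 7 elements.
|A × B| = |A| × |B| = 5 × 7 = 35

35


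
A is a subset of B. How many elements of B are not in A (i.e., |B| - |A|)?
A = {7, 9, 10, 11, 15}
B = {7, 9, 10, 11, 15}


Set A = {7, 9, 10, 11, 15}, |A| = 5
Set B = {7, 9, 10, 11, 15}, |B| = 5
Since A ⊆ B: B \ A = {}
|B| - |A| = 5 - 5 = 0

0


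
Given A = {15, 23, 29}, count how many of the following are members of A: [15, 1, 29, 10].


Set A = {15, 23, 29}
Candidates: [15, 1, 29, 10]
Check each candidate:
15 ∈ A, 1 ∉ A, 29 ∈ A, 10 ∉ A
Count of candidates in A: 2

2


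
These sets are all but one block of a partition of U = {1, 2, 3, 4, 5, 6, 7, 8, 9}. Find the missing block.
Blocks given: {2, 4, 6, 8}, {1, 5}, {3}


U = {1, 2, 3, 4, 5, 6, 7, 8, 9}
Shown blocks: {2, 4, 6, 8}, {1, 5}, {3}
A partition's blocks are pairwise disjoint and cover U, so the missing block = U \ (union of shown blocks).
Union of shown blocks: {1, 2, 3, 4, 5, 6, 8}
Missing block = U \ (union) = {7, 9}

{7, 9}


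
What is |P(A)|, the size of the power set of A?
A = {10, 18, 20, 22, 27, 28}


Set A = {10, 18, 20, 22, 27, 28}
|A| = 6
The power set P(A) contains all subsets of A.
|P(A)| = 2^|A| = 2^6 = 64

64


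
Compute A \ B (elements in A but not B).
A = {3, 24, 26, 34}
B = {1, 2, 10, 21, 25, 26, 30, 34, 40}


Set A = {3, 24, 26, 34}
Set B = {1, 2, 10, 21, 25, 26, 30, 34, 40}
A \ B includes elements in A that are not in B.
Check each element of A:
3 (not in B, keep), 24 (not in B, keep), 26 (in B, remove), 34 (in B, remove)
A \ B = {3, 24}

{3, 24}


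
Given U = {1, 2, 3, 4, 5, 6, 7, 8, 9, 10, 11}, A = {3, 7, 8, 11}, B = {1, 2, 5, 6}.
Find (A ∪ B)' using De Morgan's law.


U = {1, 2, 3, 4, 5, 6, 7, 8, 9, 10, 11}
A = {3, 7, 8, 11}, B = {1, 2, 5, 6}
A ∪ B = {1, 2, 3, 5, 6, 7, 8, 11}
(A ∪ B)' = U \ (A ∪ B) = {4, 9, 10}
Verification via A' ∩ B': A' = {1, 2, 4, 5, 6, 9, 10}, B' = {3, 4, 7, 8, 9, 10, 11}
A' ∩ B' = {4, 9, 10} ✓

{4, 9, 10}


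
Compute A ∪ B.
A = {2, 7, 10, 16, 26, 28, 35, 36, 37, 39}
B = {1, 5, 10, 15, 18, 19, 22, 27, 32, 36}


Set A = {2, 7, 10, 16, 26, 28, 35, 36, 37, 39}
Set B = {1, 5, 10, 15, 18, 19, 22, 27, 32, 36}
A ∪ B includes all elements in either set.
Elements from A: {2, 7, 10, 16, 26, 28, 35, 36, 37, 39}
Elements from B not already included: {1, 5, 15, 18, 19, 22, 27, 32}
A ∪ B = {1, 2, 5, 7, 10, 15, 16, 18, 19, 22, 26, 27, 28, 32, 35, 36, 37, 39}

{1, 2, 5, 7, 10, 15, 16, 18, 19, 22, 26, 27, 28, 32, 35, 36, 37, 39}


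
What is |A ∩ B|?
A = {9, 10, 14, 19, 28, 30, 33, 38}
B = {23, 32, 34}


Set A = {9, 10, 14, 19, 28, 30, 33, 38}
Set B = {23, 32, 34}
A ∩ B = {}
|A ∩ B| = 0

0


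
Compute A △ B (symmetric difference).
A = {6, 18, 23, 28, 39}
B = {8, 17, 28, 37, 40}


Set A = {6, 18, 23, 28, 39}
Set B = {8, 17, 28, 37, 40}
A △ B = (A \ B) ∪ (B \ A)
Elements in A but not B: {6, 18, 23, 39}
Elements in B but not A: {8, 17, 37, 40}
A △ B = {6, 8, 17, 18, 23, 37, 39, 40}

{6, 8, 17, 18, 23, 37, 39, 40}


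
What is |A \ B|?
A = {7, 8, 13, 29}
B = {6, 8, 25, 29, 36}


Set A = {7, 8, 13, 29}
Set B = {6, 8, 25, 29, 36}
A \ B = {7, 13}
|A \ B| = 2

2


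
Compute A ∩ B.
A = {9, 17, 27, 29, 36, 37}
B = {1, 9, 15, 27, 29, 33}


Set A = {9, 17, 27, 29, 36, 37}
Set B = {1, 9, 15, 27, 29, 33}
A ∩ B includes only elements in both sets.
Check each element of A against B:
9 ✓, 17 ✗, 27 ✓, 29 ✓, 36 ✗, 37 ✗
A ∩ B = {9, 27, 29}

{9, 27, 29}


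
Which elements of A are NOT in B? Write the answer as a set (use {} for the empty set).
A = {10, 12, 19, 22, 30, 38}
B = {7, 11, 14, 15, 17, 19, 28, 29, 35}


Set A = {10, 12, 19, 22, 30, 38}
Set B = {7, 11, 14, 15, 17, 19, 28, 29, 35}
Check each element of A against B:
10 ∉ B (include), 12 ∉ B (include), 19 ∈ B, 22 ∉ B (include), 30 ∉ B (include), 38 ∉ B (include)
Elements of A not in B: {10, 12, 22, 30, 38}

{10, 12, 22, 30, 38}


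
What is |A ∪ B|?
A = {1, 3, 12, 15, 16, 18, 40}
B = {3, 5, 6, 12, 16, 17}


Set A = {1, 3, 12, 15, 16, 18, 40}, |A| = 7
Set B = {3, 5, 6, 12, 16, 17}, |B| = 6
A ∩ B = {3, 12, 16}, |A ∩ B| = 3
|A ∪ B| = |A| + |B| - |A ∩ B| = 7 + 6 - 3 = 10

10


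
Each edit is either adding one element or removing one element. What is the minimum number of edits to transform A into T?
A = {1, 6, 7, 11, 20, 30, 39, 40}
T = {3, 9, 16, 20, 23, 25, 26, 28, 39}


Set A = {1, 6, 7, 11, 20, 30, 39, 40}
Set T = {3, 9, 16, 20, 23, 25, 26, 28, 39}
Elements to remove from A (in A, not in T): {1, 6, 7, 11, 30, 40} → 6 removals
Elements to add to A (in T, not in A): {3, 9, 16, 23, 25, 26, 28} → 7 additions
Total edits = 6 + 7 = 13

13


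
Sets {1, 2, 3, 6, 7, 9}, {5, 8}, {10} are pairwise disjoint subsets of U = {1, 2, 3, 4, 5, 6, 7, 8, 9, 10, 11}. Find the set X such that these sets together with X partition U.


U = {1, 2, 3, 4, 5, 6, 7, 8, 9, 10, 11}
Shown blocks: {1, 2, 3, 6, 7, 9}, {5, 8}, {10}
A partition's blocks are pairwise disjoint and cover U, so the missing block = U \ (union of shown blocks).
Union of shown blocks: {1, 2, 3, 5, 6, 7, 8, 9, 10}
Missing block = U \ (union) = {4, 11}

{4, 11}


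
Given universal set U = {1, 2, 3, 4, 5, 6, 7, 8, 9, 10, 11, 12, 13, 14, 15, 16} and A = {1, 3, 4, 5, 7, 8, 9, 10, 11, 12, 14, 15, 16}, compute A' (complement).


Universal set U = {1, 2, 3, 4, 5, 6, 7, 8, 9, 10, 11, 12, 13, 14, 15, 16}
Set A = {1, 3, 4, 5, 7, 8, 9, 10, 11, 12, 14, 15, 16}
A' = U \ A = elements in U but not in A
Checking each element of U:
1 (in A, exclude), 2 (not in A, include), 3 (in A, exclude), 4 (in A, exclude), 5 (in A, exclude), 6 (not in A, include), 7 (in A, exclude), 8 (in A, exclude), 9 (in A, exclude), 10 (in A, exclude), 11 (in A, exclude), 12 (in A, exclude), 13 (not in A, include), 14 (in A, exclude), 15 (in A, exclude), 16 (in A, exclude)
A' = {2, 6, 13}

{2, 6, 13}


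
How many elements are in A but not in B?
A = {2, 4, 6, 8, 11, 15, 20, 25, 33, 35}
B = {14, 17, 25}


Set A = {2, 4, 6, 8, 11, 15, 20, 25, 33, 35}
Set B = {14, 17, 25}
A \ B = {2, 4, 6, 8, 11, 15, 20, 33, 35}
|A \ B| = 9

9


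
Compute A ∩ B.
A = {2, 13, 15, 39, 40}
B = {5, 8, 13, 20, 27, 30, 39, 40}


Set A = {2, 13, 15, 39, 40}
Set B = {5, 8, 13, 20, 27, 30, 39, 40}
A ∩ B includes only elements in both sets.
Check each element of A against B:
2 ✗, 13 ✓, 15 ✗, 39 ✓, 40 ✓
A ∩ B = {13, 39, 40}

{13, 39, 40}


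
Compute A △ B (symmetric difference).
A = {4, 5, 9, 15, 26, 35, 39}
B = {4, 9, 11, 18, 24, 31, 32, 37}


Set A = {4, 5, 9, 15, 26, 35, 39}
Set B = {4, 9, 11, 18, 24, 31, 32, 37}
A △ B = (A \ B) ∪ (B \ A)
Elements in A but not B: {5, 15, 26, 35, 39}
Elements in B but not A: {11, 18, 24, 31, 32, 37}
A △ B = {5, 11, 15, 18, 24, 26, 31, 32, 35, 37, 39}

{5, 11, 15, 18, 24, 26, 31, 32, 35, 37, 39}


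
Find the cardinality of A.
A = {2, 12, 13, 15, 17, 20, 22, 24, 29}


Set A = {2, 12, 13, 15, 17, 20, 22, 24, 29}
Listing elements: 2, 12, 13, 15, 17, 20, 22, 24, 29
Counting: 9 elements
|A| = 9

9


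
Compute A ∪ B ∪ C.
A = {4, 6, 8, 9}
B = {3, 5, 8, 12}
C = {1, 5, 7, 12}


Set A = {4, 6, 8, 9}
Set B = {3, 5, 8, 12}
Set C = {1, 5, 7, 12}
First, A ∪ B = {3, 4, 5, 6, 8, 9, 12}
Then, (A ∪ B) ∪ C = {1, 3, 4, 5, 6, 7, 8, 9, 12}

{1, 3, 4, 5, 6, 7, 8, 9, 12}


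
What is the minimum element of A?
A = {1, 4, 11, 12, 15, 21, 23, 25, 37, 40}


Set A = {1, 4, 11, 12, 15, 21, 23, 25, 37, 40}
Elements in ascending order: 1, 4, 11, 12, 15, 21, 23, 25, 37, 40
The smallest element is 1.

1


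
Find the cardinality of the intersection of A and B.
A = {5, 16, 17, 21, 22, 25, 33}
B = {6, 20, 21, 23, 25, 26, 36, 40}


Set A = {5, 16, 17, 21, 22, 25, 33}
Set B = {6, 20, 21, 23, 25, 26, 36, 40}
A ∩ B = {21, 25}
|A ∩ B| = 2

2


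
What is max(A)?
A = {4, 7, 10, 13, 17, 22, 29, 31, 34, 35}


Set A = {4, 7, 10, 13, 17, 22, 29, 31, 34, 35}
Elements in ascending order: 4, 7, 10, 13, 17, 22, 29, 31, 34, 35
The largest element is 35.

35


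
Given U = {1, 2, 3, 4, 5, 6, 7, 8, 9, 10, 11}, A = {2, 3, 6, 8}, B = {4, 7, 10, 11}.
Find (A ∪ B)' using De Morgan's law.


U = {1, 2, 3, 4, 5, 6, 7, 8, 9, 10, 11}
A = {2, 3, 6, 8}, B = {4, 7, 10, 11}
A ∪ B = {2, 3, 4, 6, 7, 8, 10, 11}
(A ∪ B)' = U \ (A ∪ B) = {1, 5, 9}
Verification via A' ∩ B': A' = {1, 4, 5, 7, 9, 10, 11}, B' = {1, 2, 3, 5, 6, 8, 9}
A' ∩ B' = {1, 5, 9} ✓

{1, 5, 9}
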